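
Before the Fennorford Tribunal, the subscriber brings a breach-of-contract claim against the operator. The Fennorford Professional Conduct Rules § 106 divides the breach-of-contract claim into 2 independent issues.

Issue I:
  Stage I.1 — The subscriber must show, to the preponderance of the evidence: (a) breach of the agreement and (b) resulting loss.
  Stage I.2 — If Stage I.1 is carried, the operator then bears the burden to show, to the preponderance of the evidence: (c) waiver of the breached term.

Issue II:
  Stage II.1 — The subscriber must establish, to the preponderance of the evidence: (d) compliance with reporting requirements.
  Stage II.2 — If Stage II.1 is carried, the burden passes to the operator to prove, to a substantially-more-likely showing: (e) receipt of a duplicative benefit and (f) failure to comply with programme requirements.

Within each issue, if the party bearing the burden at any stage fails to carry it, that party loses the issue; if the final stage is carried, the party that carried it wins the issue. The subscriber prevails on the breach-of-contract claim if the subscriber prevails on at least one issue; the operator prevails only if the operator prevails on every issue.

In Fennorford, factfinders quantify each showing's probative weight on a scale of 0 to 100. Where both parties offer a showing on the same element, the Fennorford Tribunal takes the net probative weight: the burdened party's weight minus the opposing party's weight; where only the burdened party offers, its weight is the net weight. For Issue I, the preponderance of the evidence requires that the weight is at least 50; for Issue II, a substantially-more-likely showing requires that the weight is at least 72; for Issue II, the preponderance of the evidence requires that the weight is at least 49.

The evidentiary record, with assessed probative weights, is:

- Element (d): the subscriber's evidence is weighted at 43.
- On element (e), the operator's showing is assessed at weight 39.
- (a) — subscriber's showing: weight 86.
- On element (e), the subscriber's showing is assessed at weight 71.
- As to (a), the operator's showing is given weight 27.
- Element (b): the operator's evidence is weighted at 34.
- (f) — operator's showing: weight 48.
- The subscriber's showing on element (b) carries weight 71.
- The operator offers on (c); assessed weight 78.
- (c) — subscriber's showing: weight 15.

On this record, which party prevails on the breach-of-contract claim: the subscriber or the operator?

operator

— Issue I —
At Stage I.1 the subscriber must meet the preponderance of the evidence (weight is at least 50): on (a) the weight is 86 less the opposing 27 gives net 59, ≥ 50, so (a) meets the standard; on (b) the weight is 71 less the opposing 34 gives net 37, < 50, so (b) does not meet the standard.
  The subscriber does not carry Stage I.1.
The operator prevails on this issue.
— Issue II —
Stage II.1 — burden on subscriber; standard: the preponderance of the evidence (weight is at least 49).
    (d): 43 < 49 [not met]
  The subscriber does not carry Stage II.1.
The operator prevails on this issue.
Per-issue: Issue I → operator; Issue II → operator. The subscriber must prevail on at least one issue; overall, the operator prevails.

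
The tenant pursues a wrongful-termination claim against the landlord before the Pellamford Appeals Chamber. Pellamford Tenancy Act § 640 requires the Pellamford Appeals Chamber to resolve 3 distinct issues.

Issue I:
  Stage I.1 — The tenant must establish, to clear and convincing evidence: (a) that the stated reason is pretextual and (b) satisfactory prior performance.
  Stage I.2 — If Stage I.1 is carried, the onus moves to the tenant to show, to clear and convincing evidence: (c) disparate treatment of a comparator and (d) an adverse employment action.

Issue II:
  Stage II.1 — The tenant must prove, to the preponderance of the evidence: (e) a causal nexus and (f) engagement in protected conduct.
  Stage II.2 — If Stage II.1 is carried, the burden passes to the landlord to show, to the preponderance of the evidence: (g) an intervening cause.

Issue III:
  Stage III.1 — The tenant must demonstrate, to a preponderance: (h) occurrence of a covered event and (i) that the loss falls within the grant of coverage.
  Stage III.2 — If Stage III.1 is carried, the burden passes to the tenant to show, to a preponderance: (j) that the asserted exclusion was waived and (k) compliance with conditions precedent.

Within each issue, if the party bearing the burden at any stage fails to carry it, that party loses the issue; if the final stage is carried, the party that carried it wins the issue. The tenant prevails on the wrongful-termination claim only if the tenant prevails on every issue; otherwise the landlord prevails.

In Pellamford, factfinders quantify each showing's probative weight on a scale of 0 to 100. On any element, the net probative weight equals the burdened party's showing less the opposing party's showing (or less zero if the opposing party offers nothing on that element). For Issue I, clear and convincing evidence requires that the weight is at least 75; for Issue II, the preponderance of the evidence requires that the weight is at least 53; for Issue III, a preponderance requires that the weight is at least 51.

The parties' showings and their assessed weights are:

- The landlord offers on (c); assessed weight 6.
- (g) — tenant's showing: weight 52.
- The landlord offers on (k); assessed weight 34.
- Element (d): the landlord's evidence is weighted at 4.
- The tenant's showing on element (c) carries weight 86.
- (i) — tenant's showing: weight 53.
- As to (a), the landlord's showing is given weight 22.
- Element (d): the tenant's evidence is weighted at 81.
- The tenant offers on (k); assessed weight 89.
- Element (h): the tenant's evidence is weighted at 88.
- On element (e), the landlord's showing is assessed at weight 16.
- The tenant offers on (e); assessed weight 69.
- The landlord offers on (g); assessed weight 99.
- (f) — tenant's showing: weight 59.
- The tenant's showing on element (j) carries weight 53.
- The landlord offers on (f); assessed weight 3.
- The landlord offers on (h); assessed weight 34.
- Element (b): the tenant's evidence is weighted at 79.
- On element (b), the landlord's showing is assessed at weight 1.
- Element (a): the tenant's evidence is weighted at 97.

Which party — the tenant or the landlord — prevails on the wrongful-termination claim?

tenant

— Issue I —
Stage I.1 (tenant, clear and convincing evidence, weight is at least 75): (a) net 97−22=75 ≥ 75 — meets; (b) net 79−1=78 ≥ 75 — meets.
  All elements met. The tenant retains the burden for Stage I.2.
Stage I.2 (tenant, clear and convincing evidence, weight is at least 75): (c) net 86−6=80 ≥ 75 — meets; (d) net 81−4=77 ≥ 75 — meets.
  Stage I.2 carried; the final stage is satisfied.
All stages carried — the tenant prevails on this issue.
— Issue II —
At Stage II.1 the tenant must meet the preponderance of the evidence (weight is at least 53): on (e) the weight is 69 less the opposing 16 gives net 53, which does reach 53, so (e) meets the standard; on (f) the weight is 59 less the opposing 3 gives net 56, ≥ 53, so (f) meets the standard.
  Stage II.1 is satisfied; the onus moves to the landlord.
At Stage II.2 the landlord must meet the preponderance of the evidence (weight is at least 53): on (g) the weight is 99 less the opposing 52 gives net 47, < 53, so (g) does not meet the standard.
  The landlord does not carry Stage II.2.
The analysis ends at Stage II.2; the tenant prevails on this issue.
— Issue III —
Stage III.1 (tenant, a preponderance, weight is at least 51): (h) net 88−34=54 ≥ 51 — meets; (i) 53 ≥ 51 — meets.
  Stage III.1 is satisfied; the tenant continues to bear the burden.
Stage III.2 (tenant, a preponderance, weight is at least 51): (j) 53 ≥ 51 — meets; (k) net 89−34=55 ≥ 51 — meets.
  The tenant carries the last stage.
With every stage satisfied, the tenant prevails on this issue.
Per-issue: Issue I → tenant; Issue II → tenant; Issue III → tenant. The tenant must prevail on every issue; overall, the tenant prevails.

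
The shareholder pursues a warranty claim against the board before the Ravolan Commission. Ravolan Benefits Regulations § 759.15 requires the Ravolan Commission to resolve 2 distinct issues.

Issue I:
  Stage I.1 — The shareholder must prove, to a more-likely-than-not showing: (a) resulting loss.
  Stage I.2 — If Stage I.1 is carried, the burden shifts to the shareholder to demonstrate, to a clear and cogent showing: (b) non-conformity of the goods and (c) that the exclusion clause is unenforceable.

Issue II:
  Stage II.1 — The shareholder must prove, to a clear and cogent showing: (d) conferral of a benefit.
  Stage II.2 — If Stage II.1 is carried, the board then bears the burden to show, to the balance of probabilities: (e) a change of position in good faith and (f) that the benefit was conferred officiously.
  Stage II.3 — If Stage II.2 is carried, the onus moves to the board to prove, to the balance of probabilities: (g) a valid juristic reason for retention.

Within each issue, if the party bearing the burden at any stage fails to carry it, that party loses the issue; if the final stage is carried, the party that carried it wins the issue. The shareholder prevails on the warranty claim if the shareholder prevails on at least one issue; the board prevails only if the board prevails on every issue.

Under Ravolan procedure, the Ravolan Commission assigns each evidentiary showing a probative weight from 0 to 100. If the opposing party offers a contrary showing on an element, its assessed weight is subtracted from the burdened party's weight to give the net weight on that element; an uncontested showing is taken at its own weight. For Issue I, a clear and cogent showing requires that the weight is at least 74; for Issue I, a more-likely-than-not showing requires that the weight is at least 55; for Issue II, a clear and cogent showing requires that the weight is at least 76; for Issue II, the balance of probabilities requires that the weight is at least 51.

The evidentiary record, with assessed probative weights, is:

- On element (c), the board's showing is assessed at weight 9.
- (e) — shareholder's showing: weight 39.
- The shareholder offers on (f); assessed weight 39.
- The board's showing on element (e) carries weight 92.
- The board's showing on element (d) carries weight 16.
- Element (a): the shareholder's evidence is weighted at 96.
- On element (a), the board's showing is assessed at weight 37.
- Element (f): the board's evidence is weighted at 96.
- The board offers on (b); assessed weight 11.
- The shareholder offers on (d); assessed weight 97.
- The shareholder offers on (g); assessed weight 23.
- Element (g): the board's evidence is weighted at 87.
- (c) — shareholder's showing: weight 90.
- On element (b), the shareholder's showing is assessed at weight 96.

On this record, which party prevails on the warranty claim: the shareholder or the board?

shareholder

— Issue I —
At Stage I.1 the shareholder must meet a more-likely-than-not showing (weight is at least 55): on (a) the weight is 96 less the opposing 37 gives net 59, which does reach 55, so (a) meets the standard.
  All elements met. The shareholder retains the burden for Stage I.2.
At Stage I.2 the shareholder must meet a clear and cogent showing (weight is at least 74): on (b) the weight is 96 less the opposing 11 gives net 85, ≥ 74, so (b) meets the standard; on (c) the weight is 90 less the opposing 9 gives net 81, which does reach 74, so (c) meets the standard.
  All elements met at the final stage.
With every stage satisfied, the shareholder prevails on this issue.
— Issue II —
Stage II.1 — burden on shareholder; standard: a clear and cogent showing (weight is at least 76).
    (d): 97 − 16 = 81 ≥ 76 [met]
  Stage II.1 carried; the burden shifts to the board.
Stage II.2 — burden on board; standard: the balance of probabilities (weight is at least 51).
    (e): 92 − 39 = 53 ≥ 51 [met]
    (f): 96 − 39 = 57 ≥ 51 [met]
  All elements met. The board retains the burden for Stage II.3.
Stage II.3 — burden on board; standard: the balance of probabilities (weight is at least 51).
    (g): 87 − 23 = 64 ≥ 51 [met]
  All elements met at the final stage.
All stages carried — the board prevails on this issue.
Per-issue: Issue I → shareholder; Issue II → board. The shareholder must prevail on at least one issue; overall, the shareholder prevails.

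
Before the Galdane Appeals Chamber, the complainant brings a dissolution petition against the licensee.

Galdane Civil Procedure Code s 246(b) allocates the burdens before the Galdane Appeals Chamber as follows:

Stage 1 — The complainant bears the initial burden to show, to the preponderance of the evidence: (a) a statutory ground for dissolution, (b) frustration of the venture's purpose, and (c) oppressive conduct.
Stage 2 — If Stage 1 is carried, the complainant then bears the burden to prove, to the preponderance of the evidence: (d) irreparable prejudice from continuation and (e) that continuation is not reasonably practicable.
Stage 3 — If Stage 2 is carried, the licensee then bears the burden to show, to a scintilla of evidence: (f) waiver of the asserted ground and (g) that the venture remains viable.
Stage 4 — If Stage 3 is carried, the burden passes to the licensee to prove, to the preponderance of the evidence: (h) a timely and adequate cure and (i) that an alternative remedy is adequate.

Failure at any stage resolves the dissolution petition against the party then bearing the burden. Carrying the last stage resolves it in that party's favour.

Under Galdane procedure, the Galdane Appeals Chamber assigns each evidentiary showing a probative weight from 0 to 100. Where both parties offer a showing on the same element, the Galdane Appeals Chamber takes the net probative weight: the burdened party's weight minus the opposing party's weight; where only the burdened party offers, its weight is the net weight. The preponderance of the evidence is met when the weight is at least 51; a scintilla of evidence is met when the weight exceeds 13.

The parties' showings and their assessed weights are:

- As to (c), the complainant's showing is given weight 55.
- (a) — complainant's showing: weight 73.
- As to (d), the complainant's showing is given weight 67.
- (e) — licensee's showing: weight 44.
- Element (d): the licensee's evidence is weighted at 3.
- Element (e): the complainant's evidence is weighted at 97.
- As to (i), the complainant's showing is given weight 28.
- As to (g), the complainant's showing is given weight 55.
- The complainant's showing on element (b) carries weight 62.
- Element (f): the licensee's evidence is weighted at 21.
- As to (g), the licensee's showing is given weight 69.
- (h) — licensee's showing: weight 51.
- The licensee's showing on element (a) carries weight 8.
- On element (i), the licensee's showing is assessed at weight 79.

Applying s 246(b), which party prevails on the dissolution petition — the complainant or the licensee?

licensee

At Stage 1 the complainant must meet the preponderance of the evidence (weight is at least 51): on (a) the weight is 73 less the opposing 8 gives net 65, ≥ 51, so (a) meets the standard; on (b) the weight is 62, ≥ 51, so (b) meets the standard; on (c) the weight is 55, ≥ 51, so (c) meets the standard.
  All elements met. The complainant retains the burden for Stage 2.
At Stage 2 the complainant must meet the preponderance of the evidence (weight is at least 51): on (d) the weight is 67 less the opposing 3 gives net 64, ≥ 51, so (d) meets the standard; on (e) the weight is 97 less the opposing 44 gives net 53, ≥ 51, so (e) meets the standard.
  Stage 2 is satisfied; the onus moves to the licensee.
At Stage 3 the licensee must meet a scintilla of evidence (weight exceeds 13): on (f) the weight is 21, > 13, so (f) meets the standard; on (g) the weight is 69 less the opposing 55 gives net 14, > 13, so (g) meets the standard.
  Stage 3 is satisfied; the licensee continues to bear the burden.
At Stage 4 the licensee must meet the preponderance of the evidence (weight is at least 51): on (h) the weight is 51, ≥ 51, so (h) meets the standard; on (i) the weight is 79 less the opposing 28 gives net 51, ≥ 51, so (i) meets the standard.
  Stage 4 carried; the final stage is satisfied.
Every stage carried; the licensee prevails.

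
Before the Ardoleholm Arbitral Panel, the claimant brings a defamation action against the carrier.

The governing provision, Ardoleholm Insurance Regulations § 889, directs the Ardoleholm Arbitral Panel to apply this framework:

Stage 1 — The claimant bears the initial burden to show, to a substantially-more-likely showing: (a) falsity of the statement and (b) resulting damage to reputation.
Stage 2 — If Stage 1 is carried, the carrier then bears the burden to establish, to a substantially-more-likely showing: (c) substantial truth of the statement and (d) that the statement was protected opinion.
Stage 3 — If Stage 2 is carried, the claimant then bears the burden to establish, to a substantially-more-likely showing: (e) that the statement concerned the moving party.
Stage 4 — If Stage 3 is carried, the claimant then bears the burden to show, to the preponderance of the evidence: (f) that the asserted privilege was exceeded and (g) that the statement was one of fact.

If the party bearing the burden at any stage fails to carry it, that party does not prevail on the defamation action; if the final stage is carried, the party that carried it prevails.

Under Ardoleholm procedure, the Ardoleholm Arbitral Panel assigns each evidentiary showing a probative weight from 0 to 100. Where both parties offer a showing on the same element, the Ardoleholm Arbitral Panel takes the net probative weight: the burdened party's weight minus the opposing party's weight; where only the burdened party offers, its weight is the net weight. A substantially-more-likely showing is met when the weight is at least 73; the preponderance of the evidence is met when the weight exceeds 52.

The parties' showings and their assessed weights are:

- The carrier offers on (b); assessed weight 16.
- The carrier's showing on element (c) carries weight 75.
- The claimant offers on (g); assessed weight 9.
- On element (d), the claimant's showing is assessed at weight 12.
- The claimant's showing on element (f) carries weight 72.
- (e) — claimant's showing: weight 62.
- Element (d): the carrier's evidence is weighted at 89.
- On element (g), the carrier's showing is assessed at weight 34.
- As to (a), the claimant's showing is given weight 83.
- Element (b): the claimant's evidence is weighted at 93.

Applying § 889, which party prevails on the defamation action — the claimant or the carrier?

carrier

Stage 1 (claimant, a substantially-more-likely showing, weight is at least 73): (a) 83 ≥ 73 — meets; (b) net 93−16=77 ≥ 73 — meets.
  Stage 1 is satisfied; the onus moves to the carrier.
Stage 2 (carrier, a substantially-more-likely showing, weight is at least 73): (c) 75 ≥ 73 — meets; (d) net 89−12=77 ≥ 73 — meets.
  All elements met. The burden passes to the claimant.
Stage 3 (claimant, a substantially-more-likely showing, weight is at least 73): (e) 62 < 73 — fails.
  Not every element is met, so the claimant fails to carry Stage 3.
The analysis ends at Stage 3; the carrier prevails.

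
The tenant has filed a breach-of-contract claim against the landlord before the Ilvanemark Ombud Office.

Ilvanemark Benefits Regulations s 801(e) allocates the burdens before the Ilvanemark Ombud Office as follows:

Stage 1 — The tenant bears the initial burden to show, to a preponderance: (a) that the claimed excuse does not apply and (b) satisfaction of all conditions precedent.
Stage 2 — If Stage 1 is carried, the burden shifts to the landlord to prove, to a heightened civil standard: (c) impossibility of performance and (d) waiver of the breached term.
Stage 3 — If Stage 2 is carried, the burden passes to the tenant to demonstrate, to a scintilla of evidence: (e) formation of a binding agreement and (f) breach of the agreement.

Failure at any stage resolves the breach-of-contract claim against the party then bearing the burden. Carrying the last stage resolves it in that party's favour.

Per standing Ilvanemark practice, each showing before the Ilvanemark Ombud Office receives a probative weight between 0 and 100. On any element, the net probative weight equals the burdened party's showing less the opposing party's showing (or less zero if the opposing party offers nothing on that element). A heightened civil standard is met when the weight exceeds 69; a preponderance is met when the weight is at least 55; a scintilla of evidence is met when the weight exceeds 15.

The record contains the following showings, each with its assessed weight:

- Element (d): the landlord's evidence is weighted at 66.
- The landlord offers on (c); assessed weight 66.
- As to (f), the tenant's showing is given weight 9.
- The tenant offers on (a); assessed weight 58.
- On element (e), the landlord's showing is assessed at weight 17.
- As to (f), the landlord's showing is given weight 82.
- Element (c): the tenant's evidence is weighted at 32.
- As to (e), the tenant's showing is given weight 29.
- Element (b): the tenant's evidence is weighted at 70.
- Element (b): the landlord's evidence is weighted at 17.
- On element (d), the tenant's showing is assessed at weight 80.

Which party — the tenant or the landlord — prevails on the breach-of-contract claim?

landlord

At Stage 1 the tenant must meet a preponderance (weight is at least 55): on (a) the weight is 58, which does reach 55, so (a) meets the standard; on (b) the weight is 70 less the opposing 17 gives net 53, < 55, so (b) does not meet the standard.
  Not every element is met, so the tenant fails to carry Stage 1.
The landlord prevails.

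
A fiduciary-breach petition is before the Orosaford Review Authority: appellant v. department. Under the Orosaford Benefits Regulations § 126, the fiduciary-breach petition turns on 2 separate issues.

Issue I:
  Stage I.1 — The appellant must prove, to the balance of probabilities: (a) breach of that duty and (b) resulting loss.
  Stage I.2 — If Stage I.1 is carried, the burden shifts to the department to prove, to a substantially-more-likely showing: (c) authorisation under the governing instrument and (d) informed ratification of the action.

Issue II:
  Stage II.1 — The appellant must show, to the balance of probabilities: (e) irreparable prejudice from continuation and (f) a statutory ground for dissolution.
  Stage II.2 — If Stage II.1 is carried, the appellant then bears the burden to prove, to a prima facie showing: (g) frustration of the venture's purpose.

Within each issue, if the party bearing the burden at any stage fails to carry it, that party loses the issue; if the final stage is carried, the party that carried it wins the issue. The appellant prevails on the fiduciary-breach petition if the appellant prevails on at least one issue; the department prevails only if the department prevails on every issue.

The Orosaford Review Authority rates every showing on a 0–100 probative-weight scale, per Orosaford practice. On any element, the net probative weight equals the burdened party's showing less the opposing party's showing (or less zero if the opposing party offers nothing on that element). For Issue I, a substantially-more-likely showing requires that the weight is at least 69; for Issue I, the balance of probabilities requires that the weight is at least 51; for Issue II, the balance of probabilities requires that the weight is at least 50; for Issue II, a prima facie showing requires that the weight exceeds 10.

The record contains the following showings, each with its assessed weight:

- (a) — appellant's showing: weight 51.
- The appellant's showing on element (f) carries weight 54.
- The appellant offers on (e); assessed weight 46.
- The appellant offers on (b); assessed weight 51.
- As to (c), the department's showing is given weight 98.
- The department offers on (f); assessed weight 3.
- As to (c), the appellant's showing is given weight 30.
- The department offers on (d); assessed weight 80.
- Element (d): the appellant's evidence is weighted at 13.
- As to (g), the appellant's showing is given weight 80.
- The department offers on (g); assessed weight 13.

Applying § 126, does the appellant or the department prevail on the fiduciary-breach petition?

— Issue I —
Stage I.1 — burden on appellant; standard: the balance of probabilities (weight is at least 51).
    (a): 51 ≥ 51 [met]
    (b): 51 ≥ 51 [met]
  Stage I.1 carried; the burden shifts to the department.
Stage I.2 — burden on department; standard: a substantially-more-likely showing (weight is at least 69).
    (c): 98 − 30 = 68 < 69 [not met]
    (d): 80 − 13 = 67 < 69 [not met]
  Stage I.2 not carried; the department fails its burden.
The appellant prevails on this issue.
— Issue II —
Stage II.1 — burden on appellant; standard: the balance of probabilities (weight is at least 50).
    (e): 46 < 50 [not met]
    (f): 54 − 3 = 51 ≥ 50 [met]
  The appellant does not carry Stage II.1.
The analysis ends at Stage II.1; the department prevails on this issue.
Per-issue: Issue I → appellant; Issue II → department. The appellant must prevail on at least one issue; overall, the appellant prevails.

appellant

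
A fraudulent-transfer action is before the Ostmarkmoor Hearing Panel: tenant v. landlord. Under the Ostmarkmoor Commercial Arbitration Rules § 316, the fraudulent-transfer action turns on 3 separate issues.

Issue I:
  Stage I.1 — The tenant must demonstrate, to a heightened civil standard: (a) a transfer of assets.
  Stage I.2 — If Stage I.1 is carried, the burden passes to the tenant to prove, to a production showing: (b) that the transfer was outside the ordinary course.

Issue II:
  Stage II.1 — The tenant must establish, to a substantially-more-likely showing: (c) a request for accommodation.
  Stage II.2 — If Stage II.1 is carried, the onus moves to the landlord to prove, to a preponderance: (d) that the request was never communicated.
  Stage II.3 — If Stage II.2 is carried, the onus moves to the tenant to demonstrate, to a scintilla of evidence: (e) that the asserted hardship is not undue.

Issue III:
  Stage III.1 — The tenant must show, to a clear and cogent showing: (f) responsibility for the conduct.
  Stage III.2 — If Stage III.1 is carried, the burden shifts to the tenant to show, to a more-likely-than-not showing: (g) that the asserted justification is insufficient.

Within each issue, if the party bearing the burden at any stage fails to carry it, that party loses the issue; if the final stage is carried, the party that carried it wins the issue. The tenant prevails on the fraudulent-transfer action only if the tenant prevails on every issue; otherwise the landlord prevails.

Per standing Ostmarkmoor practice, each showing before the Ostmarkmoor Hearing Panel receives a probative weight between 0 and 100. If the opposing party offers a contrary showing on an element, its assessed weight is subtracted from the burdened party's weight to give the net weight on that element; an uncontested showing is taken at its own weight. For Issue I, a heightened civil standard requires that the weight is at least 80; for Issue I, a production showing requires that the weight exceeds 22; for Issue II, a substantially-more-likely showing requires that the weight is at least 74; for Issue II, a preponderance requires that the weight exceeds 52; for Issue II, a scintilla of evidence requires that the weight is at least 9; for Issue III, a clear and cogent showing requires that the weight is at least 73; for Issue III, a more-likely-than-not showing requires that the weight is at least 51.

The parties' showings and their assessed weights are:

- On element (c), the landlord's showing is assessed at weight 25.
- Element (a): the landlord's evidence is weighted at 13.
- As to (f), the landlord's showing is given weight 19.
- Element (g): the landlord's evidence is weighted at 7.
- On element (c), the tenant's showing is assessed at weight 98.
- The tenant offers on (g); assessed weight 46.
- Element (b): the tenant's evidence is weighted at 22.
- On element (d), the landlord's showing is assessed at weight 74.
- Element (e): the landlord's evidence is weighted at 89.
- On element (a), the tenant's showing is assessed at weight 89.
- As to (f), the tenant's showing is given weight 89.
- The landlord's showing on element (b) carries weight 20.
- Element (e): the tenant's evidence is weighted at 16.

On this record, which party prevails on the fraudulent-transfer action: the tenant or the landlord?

— Issue I —
At Stage I.1 the tenant must meet a heightened civil standard (weight is at least 80): on (a) the weight is 89 less the opposing 13 gives net 76, which does not reach 80, so (a) does not meet the standard.
  The tenant does not carry Stage I.1.
The landlord prevails on this issue.
— Issue II —
At Stage II.1 the tenant must meet a substantially-more-likely showing (weight is at least 74): on (c) the weight is 98 less the opposing 25 gives net 73, which does not reach 74, so (c) does not meet the standard.
  The tenant does not carry Stage II.1.
The analysis ends at Stage II.1; the landlord prevails on this issue.
— Issue III —
Stage III.1 — burden on tenant; standard: a clear and cogent showing (weight is at least 73).
    (f): 89 − 19 = 70 < 73 [not met]
  Stage III.1 not carried; the tenant fails its burden.
So the landlord prevails on this issue.
Per-issue: Issue I → landlord; Issue II → landlord; Issue III → landlord. The tenant must prevail on every issue; overall, the landlord prevails.

landlord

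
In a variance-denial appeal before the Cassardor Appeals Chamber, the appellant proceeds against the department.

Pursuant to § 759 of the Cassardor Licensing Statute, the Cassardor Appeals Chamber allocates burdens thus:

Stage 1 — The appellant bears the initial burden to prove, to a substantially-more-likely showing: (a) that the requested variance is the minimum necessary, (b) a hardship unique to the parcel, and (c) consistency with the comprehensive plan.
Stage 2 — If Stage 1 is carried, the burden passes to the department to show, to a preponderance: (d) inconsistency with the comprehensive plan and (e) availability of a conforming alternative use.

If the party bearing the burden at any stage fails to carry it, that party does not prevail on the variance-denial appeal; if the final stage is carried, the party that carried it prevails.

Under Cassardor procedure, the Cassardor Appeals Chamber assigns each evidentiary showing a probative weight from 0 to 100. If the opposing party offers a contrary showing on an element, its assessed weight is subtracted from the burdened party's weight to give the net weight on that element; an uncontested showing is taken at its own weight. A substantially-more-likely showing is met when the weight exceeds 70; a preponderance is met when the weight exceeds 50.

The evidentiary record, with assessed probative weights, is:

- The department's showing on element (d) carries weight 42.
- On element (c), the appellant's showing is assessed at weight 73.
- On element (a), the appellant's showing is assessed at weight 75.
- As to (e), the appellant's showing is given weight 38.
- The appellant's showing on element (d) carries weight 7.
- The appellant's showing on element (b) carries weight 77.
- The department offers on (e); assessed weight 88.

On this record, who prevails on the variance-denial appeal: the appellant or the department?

Stage 1 (appellant, a substantially-more-likely showing, weight exceeds 70): (a) 75 > 70 — meets; (b) 77 > 70 — meets; (c) 73 > 70 — meets.
  Stage 1 carried; the burden shifts to the department.
Stage 2 (department, a preponderance, weight exceeds 50): (d) net 42−7=35 ≤ 50 — fails; (e) net 88−38=50 ≤ 50 — fails.
  Not every element is met, so the department fails to carry Stage 2.
The analysis ends at Stage 2; the appellant prevails.

appellant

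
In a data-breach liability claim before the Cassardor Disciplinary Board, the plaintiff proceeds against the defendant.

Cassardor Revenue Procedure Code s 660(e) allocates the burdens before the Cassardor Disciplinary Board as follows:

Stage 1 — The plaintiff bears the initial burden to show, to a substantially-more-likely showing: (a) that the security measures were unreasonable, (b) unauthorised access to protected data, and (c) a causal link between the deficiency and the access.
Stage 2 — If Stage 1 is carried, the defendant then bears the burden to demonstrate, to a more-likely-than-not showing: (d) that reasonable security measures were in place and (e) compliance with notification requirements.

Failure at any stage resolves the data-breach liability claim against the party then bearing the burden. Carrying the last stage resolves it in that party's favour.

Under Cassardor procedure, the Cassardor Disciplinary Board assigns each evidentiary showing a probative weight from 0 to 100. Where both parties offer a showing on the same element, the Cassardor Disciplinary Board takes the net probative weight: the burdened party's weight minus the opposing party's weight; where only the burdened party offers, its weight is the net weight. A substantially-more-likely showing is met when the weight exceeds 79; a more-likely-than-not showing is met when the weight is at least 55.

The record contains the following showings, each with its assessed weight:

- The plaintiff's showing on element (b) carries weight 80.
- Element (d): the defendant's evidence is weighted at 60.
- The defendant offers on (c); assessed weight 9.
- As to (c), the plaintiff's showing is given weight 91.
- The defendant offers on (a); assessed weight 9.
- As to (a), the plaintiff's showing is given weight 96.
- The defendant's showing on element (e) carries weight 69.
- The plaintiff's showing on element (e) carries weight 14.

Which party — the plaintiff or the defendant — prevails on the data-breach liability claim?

defendant

Stage 1 — burden on plaintiff; standard: a substantially-more-likely showing (weight exceeds 79).
    (a): 96 − 9 = 87 > 79 [met]
    (b): 80 > 79 [met]
    (c): 91 − 9 = 82 > 79 [met]
  Stage 1 carried; the burden shifts to the defendant.
Stage 2 — burden on defendant; standard: a more-likely-than-not showing (weight is at least 55).
    (d): 60 ≥ 55 [met]
    (e): 69 − 14 = 55 ≥ 55 [met]
  Stage 2 carried; the final stage is satisfied.
All stages carried — the defendant prevails.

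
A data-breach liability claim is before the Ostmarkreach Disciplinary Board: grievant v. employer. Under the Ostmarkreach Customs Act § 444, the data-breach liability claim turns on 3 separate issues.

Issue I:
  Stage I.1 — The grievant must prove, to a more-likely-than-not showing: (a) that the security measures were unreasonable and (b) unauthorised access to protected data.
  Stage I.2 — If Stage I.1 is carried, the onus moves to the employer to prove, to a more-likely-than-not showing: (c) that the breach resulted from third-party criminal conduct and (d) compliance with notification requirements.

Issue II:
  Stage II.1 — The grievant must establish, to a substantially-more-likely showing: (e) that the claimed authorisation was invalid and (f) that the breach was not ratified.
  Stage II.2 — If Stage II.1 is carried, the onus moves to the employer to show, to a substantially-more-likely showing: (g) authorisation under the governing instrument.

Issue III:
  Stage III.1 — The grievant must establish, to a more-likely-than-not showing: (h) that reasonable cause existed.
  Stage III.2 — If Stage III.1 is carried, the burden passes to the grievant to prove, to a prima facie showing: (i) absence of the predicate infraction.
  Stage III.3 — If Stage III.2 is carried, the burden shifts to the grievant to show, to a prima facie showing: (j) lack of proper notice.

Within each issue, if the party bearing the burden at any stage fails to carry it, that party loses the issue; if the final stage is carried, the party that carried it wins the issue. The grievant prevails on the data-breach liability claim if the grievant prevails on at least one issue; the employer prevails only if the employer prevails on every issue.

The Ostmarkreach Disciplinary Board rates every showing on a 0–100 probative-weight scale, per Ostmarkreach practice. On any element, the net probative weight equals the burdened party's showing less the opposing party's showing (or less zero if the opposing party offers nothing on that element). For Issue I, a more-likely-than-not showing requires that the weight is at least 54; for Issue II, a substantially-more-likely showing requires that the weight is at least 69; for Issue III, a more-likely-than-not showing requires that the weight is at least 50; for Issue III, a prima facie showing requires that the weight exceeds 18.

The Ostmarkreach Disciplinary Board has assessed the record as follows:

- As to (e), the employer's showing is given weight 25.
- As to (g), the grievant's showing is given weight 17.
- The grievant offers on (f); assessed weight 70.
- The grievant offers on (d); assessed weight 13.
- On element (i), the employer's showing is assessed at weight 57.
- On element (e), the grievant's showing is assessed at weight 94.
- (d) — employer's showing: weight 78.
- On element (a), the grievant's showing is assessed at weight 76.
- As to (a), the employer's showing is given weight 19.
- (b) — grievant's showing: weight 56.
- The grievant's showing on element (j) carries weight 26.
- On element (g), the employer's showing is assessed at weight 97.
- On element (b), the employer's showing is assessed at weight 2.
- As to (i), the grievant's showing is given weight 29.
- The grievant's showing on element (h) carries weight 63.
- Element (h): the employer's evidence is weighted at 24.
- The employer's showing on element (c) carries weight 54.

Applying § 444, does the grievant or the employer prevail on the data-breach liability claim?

employer

— Issue I —
At Stage I.1 the grievant must meet a more-likely-than-not showing (weight is at least 54): on (a) the weight is 76 less the opposing 19 gives net 57, which does reach 54, so (a) meets the standard; on (b) the weight is 56 less the opposing 2 gives net 54, which does reach 54, so (b) meets the standard.
  The grievant carries Stage I.1; the employer now bears the burden.
At Stage I.2 the employer must meet a more-likely-than-not showing (weight is at least 54): on (c) the weight is 54, ≥ 54, so (c) meets the standard; on (d) the weight is 78 less the opposing 13 gives net 65, ≥ 54, so (d) meets the standard.
  The employer carries the last stage.
With every stage satisfied, the employer prevails on this issue.
— Issue II —
Stage II.1 — burden on grievant; standard: a substantially-more-likely showing (weight is at least 69).
    (e): 94 − 25 = 69 ≥ 69 [met]
    (f): 70 ≥ 69 [met]
  All elements met. The burden passes to the employer.
Stage II.2 — burden on employer; standard: a substantially-more-likely showing (weight is at least 69).
    (g): 97 − 17 = 80 ≥ 69 [met]
  Stage II.2 carried; the final stage is satisfied.
Every stage carried; the employer prevails on this issue.
— Issue III —
Stage III.1 (grievant, a more-likely-than-not showing, weight is at least 50): (h) net 63−24=39 < 50 — fails.
  The grievant does not carry Stage III.1.
The employer prevails on this issue.
Per-issue: Issue I → employer; Issue II → employer; Issue III → employer. The grievant must prevail on at least one issue; overall, the employer prevails.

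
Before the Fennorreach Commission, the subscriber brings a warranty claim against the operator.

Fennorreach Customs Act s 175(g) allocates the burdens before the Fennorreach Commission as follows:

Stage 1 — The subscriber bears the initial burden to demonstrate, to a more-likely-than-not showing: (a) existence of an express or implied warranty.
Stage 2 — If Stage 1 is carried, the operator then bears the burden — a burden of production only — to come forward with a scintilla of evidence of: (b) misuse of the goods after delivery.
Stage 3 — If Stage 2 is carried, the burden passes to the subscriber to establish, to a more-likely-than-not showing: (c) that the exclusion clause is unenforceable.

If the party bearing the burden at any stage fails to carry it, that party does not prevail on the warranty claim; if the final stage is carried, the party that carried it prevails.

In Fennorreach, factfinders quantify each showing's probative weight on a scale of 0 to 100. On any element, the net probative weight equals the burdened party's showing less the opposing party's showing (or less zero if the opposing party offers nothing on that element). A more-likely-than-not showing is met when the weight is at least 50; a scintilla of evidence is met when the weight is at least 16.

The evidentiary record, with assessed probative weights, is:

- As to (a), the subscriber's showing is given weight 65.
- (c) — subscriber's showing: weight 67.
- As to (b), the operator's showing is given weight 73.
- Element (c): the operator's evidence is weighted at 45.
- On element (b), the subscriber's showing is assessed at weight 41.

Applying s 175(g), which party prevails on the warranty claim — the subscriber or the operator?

At Stage 1 the subscriber must meet a more-likely-than-not showing (weight is at least 50): on (a) the weight is 65, which does reach 50, so (a) meets the standard.
  All elements met. The burden passes to the operator.
At Stage 2 the operator must meet a scintilla of evidence (weight is at least 16): on (b) the weight is 73 less the opposing 41 gives net 32, which does reach 16, so (b) meets the standard.
  Stage 2 is satisfied; the onus moves to the subscriber.
At Stage 3 the subscriber must meet a more-likely-than-not showing (weight is at least 50): on (c) the weight is 67 less the opposing 45 gives net 22, which does not reach 50, so (c) does not meet the standard.
  Not every element is met, so the subscriber fails to carry Stage 3.
So the operator prevails.

operator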